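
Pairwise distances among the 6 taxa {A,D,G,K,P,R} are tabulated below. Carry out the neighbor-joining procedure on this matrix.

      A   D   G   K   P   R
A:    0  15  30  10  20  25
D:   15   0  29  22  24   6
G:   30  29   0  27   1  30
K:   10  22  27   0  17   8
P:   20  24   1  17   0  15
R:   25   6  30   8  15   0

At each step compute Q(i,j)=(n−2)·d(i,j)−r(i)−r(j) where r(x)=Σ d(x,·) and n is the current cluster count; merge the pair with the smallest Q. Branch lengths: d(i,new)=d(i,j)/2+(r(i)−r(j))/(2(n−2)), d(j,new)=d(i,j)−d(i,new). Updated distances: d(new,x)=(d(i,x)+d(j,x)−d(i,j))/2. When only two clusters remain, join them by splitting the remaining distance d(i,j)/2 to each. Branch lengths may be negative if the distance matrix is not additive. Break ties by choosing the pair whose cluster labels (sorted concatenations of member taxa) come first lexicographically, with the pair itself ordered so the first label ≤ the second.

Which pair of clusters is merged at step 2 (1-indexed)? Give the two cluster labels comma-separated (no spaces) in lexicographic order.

D,R

step 1: merge (G,P) at d=1, Q=-190; branch lengths G→11/2, P→-9/2; new cluster GP
  updated: d(A,GP)=49/2, d(D,GP)=26, d(GP,K)=43/2, d(GP,R)=22
step 2: merge (D,R) at d=6, Q=-112; branch lengths D→13/3, R→5/3; new cluster DR
  updated: d(A,DR)=17, d(DR,GP)=21, d(DR,K)=12
step 3: merge (A,K) at d=10, Q=-75; branch lengths A→7, K→3; new cluster AK
  updated: d(AK,DR)=19/2, d(AK,GP)=18
step 4: merge (AK,DR) at d=19/2, Q=-97/2; branch lengths AK→13/4, DR→25/4; new cluster ADKR
  updated: d(ADKR,GP)=59/4
step 5: merge (ADKR,GP) at d=59/4; branch lengths ADKR→59/8, GP→59/8; new cluster ADGKPR
final tree: (((A:7,K:3):13/4,(D:13/3,R:5/3):25/4):59/8,(G:11/2,P:-9/2):59/8)
total length: 165/4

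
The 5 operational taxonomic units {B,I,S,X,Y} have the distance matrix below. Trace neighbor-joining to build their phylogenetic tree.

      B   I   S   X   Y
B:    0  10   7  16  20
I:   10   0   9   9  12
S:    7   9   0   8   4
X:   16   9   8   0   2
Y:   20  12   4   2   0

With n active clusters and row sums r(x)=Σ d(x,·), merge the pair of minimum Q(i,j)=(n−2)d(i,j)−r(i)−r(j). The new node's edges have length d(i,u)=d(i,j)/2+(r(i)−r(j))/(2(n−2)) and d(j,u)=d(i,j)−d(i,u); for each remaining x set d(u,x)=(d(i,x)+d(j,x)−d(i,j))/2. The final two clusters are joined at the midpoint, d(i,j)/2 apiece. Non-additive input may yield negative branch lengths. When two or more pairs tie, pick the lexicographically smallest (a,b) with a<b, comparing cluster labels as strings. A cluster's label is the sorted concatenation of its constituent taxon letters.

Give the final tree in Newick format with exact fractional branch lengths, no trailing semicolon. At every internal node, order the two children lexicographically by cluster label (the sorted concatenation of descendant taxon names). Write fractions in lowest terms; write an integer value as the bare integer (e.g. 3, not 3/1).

(((B:51/8,I:29/8):25/8,S:-1/8):41/16,(X:1/2,Y:3/2):41/16)

1. join X+Y (d=2, Q=-67) ⇒ XY; edges |X|=1/2, |Y|=3/2
  updated: d(B,XY)=17, d(I,XY)=19/2, d(S,XY)=5
2. join B+I (d=10, Q=-85/2) ⇒ BI; edges |B|=51/8, |I|=29/8
  updated: d(BI,S)=3, d(BI,XY)=33/4
3. join BI+S (d=3, Q=-65/4) ⇒ BIS; edges |BI|=25/8, |S|=-1/8
  updated: d(BIS,XY)=41/8
4. join BIS+XY (d=41/8) ⇒ BISXY; edges |BIS|=41/16, |XY|=41/16
final tree: (((B:51/8,I:29/8):25/8,S:-1/8):41/16,(X:1/2,Y:3/2):41/16)
total length: 161/8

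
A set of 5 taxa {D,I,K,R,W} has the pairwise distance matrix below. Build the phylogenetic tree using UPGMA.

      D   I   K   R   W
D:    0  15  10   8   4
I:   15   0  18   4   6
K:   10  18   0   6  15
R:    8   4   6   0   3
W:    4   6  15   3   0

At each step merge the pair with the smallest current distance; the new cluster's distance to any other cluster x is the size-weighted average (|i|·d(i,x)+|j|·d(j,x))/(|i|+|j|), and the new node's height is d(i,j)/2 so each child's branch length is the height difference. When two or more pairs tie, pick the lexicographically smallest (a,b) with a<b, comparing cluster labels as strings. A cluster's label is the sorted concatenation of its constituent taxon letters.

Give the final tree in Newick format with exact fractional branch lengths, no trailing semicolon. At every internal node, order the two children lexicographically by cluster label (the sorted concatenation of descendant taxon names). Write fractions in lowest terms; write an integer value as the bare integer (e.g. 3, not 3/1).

1. join R+W (d=3) ⇒ RW; edges |R|=3/2, |W|=3/2
  updated: d(D,RW)=6, d(I,RW)=5, d(K,RW)=21/2
2. join I+RW (d=5) ⇒ IRW; edges |I|=5/2, |RW|=1
  updated: d(D,IRW)=9, d(IRW,K)=13
3. join D+IRW (d=9) ⇒ DIRW; edges |D|=9/2, |IRW|=2
  updated: d(DIRW,K)=49/4
4. join DIRW+K (d=49/4) ⇒ DIKRW; edges |DIRW|=13/8, |K|=49/8
final tree: ((D:9/2,(I:5/2,(R:3/2,W:3/2):1):2):13/8,K:49/8)
total length: 83/4

((D:9/2,(I:5/2,(R:3/2,W:3/2):1):2):13/8,K:49/8)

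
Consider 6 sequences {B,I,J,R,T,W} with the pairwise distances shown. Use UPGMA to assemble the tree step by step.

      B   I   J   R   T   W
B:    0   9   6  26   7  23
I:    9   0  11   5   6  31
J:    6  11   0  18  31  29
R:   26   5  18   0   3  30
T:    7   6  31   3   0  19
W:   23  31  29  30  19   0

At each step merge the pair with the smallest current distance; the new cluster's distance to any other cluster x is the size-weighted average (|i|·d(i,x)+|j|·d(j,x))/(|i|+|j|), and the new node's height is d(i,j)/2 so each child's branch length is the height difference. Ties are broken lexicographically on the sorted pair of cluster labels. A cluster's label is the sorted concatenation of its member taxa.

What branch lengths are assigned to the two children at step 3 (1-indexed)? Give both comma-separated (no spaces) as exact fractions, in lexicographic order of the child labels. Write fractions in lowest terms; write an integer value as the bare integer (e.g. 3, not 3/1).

3,3

step 1: merge (R,T) at d=3; branch lengths R→3/2, T→3/2; new cluster RT
  updated: d(B,RT)=33/2, d(I,RT)=11/2, d(J,RT)=49/2, d(RT,W)=49/2
step 2: merge (I,RT) at d=11/2; branch lengths I→11/4, RT→5/4; new cluster IRT
  updated: d(B,IRT)=14, d(IRT,J)=20, d(IRT,W)=80/3
step 3: merge (B,J) at d=6; branch lengths B→3, J→3; new cluster BJ
  updated: d(BJ,IRT)=17, d(BJ,W)=26
step 4: merge (BJ,IRT) at d=17; branch lengths BJ→11/2, IRT→23/4; new cluster BIJRT
  updated: d(BIJRT,W)=132/5
step 5: merge (BIJRT,W) at d=132/5; branch lengths BIJRT→47/10, W→66/5; new cluster BIJRTW
final tree: (((B:3,J:3):11/2,(I:11/4,(R:3/2,T:3/2):5/4):23/4):47/10,W:66/5)
total length: 843/20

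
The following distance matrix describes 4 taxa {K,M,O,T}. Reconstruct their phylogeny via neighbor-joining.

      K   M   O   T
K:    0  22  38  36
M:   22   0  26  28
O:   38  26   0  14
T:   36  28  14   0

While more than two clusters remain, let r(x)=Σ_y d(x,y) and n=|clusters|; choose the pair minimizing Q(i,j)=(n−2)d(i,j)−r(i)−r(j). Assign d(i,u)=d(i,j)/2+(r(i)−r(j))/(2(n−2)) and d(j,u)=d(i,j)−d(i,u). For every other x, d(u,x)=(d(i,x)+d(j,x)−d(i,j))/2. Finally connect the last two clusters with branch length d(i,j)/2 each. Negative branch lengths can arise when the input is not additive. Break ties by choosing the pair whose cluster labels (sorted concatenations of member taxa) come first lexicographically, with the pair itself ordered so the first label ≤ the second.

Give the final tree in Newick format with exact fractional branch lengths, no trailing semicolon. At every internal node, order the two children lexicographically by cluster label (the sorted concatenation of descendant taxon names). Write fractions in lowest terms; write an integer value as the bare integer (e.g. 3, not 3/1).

(((K:16,M:6):14,O:7):7/2,T:7/2)

step 1: merge (K,M) at d=22, Q=-128; branch lengths K→16, M→6; new cluster KM
  updated: d(KM,O)=21, d(KM,T)=21
step 2: merge (KM,O) at d=21, Q=-56; branch lengths KM→14, O→7; new cluster KMO
  updated: d(KMO,T)=7
step 3: merge (KMO,T) at d=7; branch lengths KMO→7/2, T→7/2; new cluster KMOT
final tree: (((K:16,M:6):14,O:7):7/2,T:7/2)
total length: 50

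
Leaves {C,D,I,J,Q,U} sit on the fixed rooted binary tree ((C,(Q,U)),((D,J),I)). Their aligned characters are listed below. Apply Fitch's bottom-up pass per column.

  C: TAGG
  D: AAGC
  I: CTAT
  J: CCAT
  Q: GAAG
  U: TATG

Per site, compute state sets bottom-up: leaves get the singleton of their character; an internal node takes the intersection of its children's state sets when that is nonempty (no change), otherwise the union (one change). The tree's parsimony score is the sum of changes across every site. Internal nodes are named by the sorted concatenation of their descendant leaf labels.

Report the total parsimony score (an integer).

10

QU@0: {G} ∪ {T} = {G,T} (union, +1)
CQU@0: {T} ∩ {G,T} = {T} (intersection, +0)
DJ@0: {A} ∪ {C} = {A,C} (union, +1)
DIJ@0: {A,C} ∩ {C} = {C} (intersection, +0)
CDIJQU@0: {T} ∪ {C} = {C,T} (union, +1)
QU@1: {A} ∩ {A} = {A} (intersection, +0)
CQU@1: {A} ∩ {A} = {A} (intersection, +0)
DJ@1: {A} ∪ {C} = {A,C} (union, +1)
DIJ@1: {A,C} ∪ {T} = {A,C,T} (union, +1)
CDIJQU@1: {A} ∩ {A,C,T} = {A} (intersection, +0)
QU@2: {A} ∪ {T} = {A,T} (union, +1)
CQU@2: {G} ∪ {A,T} = {A,G,T} (union, +1)
DJ@2: {G} ∪ {A} = {A,G} (union, +1)
DIJ@2: {A,G} ∩ {A} = {A} (intersection, +0)
CDIJQU@2: {A,G,T} ∩ {A} = {A} (intersection, +0)
QU@3: {G} ∩ {G} = {G} (intersection, +0)
CQU@3: {G} ∩ {G} = {G} (intersection, +0)
DJ@3: {C} ∪ {T} = {C,T} (union, +1)
DIJ@3: {C,T} ∩ {T} = {T} (intersection, +0)
CDIJQU@3: {G} ∪ {T} = {G,T} (union, +1)
per-site changes: [3, 2, 3, 2]; total = 10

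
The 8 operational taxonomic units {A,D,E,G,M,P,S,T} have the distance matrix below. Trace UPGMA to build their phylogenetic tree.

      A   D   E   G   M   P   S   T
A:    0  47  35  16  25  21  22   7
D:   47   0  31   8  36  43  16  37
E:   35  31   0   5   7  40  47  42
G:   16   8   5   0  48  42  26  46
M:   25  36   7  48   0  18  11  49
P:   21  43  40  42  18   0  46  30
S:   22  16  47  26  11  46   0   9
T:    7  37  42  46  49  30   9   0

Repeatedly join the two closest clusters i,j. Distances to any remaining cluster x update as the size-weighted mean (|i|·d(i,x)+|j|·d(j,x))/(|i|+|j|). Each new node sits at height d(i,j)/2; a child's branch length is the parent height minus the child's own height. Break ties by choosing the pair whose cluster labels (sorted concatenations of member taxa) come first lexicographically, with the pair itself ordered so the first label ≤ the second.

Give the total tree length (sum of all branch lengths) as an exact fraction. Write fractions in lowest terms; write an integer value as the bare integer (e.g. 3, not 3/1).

4997/60

1. join E+G (d=5) ⇒ EG; edges |E|=5/2, |G|=5/2
  updated: d(A,EG)=51/2, d(D,EG)=39/2, d(EG,M)=55/2, d(EG,P)=41, d(EG,S)=73/2, d(EG,T)=44
2. join A+T (d=7) ⇒ AT; edges |A|=7/2, |T|=7/2
  updated: d(AT,D)=42, d(AT,EG)=139/4, d(AT,M)=37, d(AT,P)=51/2, d(AT,S)=31/2
3. join M+S (d=11) ⇒ MS; edges |M|=11/2, |S|=11/2
  updated: d(AT,MS)=105/4, d(D,MS)=26, d(EG,MS)=32, d(MS,P)=32
4. join D+EG (d=39/2) ⇒ DEG; edges |D|=39/4, |EG|=29/4
  updated: d(AT,DEG)=223/6, d(DEG,MS)=30, d(DEG,P)=125/3
5. join AT+P (d=51/2) ⇒ APT; edges |AT|=37/4, |P|=51/4
  updated: d(APT,DEG)=116/3, d(APT,MS)=169/6
6. join APT+MS (d=169/6) ⇒ AMPST; edges |APT|=4/3, |MS|=103/12
  updated: d(AMPST,DEG)=176/5
7. join AMPST+DEG (d=176/5) ⇒ ADEGMPST; edges |AMPST|=211/60, |DEG|=157/20
final tree: ((((A:7/2,T:7/2):37/4,P:51/4):4/3,(M:11/2,S:11/2):103/12):211/60,(D:39/4,(E:5/2,G:5/2):29/4):157/20)
total length: 4997/60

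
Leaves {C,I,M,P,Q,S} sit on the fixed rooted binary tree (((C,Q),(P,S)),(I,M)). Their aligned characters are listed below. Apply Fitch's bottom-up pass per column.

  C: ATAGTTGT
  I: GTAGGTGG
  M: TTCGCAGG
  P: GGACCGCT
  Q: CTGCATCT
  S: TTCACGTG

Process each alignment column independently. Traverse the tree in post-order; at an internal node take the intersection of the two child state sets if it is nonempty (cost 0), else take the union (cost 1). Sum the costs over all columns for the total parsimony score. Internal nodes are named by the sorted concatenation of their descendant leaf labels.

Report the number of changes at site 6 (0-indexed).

3

site 0, node CQ: C={A} ∪ Q={C} → {A,C} (+1)
site 0, node PS: P={G} ∪ S={T} → {G,T} (+1)
site 0, node CPQS: CQ={A,C} ∪ PS={G,T} → {A,C,G,T} (+1)
site 0, node IM: I={G} ∪ M={T} → {G,T} (+1)
site 0, node CIMPQS: CPQS={A,C,G,T} ∩ IM={G,T} → {G,T} (+0)
site 1, node CQ: C={T} ∩ Q={T} → {T} (+0)
site 1, node PS: P={G} ∪ S={T} → {G,T} (+1)
site 1, node CPQS: CQ={T} ∩ PS={G,T} → {T} (+0)
site 1, node IM: I={T} ∩ M={T} → {T} (+0)
site 1, node CIMPQS: CPQS={T} ∩ IM={T} → {T} (+0)
site 2, node CQ: C={A} ∪ Q={G} → {A,G} (+1)
site 2, node PS: P={A} ∪ S={C} → {A,C} (+1)
site 2, node CPQS: CQ={A,G} ∩ PS={A,C} → {A} (+0)
site 2, node IM: I={A} ∪ M={C} → {A,C} (+1)
site 2, node CIMPQS: CPQS={A} ∩ IM={A,C} → {A} (+0)
site 3, node CQ: C={G} ∪ Q={C} → {C,G} (+1)
site 3, node PS: P={C} ∪ S={A} → {A,C} (+1)
site 3, node CPQS: CQ={C,G} ∩ PS={A,C} → {C} (+0)
site 3, node IM: I={G} ∩ M={G} → {G} (+0)
site 3, node CIMPQS: CPQS={C} ∪ IM={G} → {C,G} (+1)
site 4, node CQ: C={T} ∪ Q={A} → {A,T} (+1)
site 4, node PS: P={C} ∩ S={C} → {C} (+0)
site 4, node CPQS: CQ={A,T} ∪ PS={C} → {A,C,T} (+1)
site 4, node IM: I={G} ∪ M={C} → {C,G} (+1)
site 4, node CIMPQS: CPQS={A,C,T} ∩ IM={C,G} → {C} (+0)
site 5, node CQ: C={T} ∩ Q={T} → {T} (+0)
site 5, node PS: P={G} ∩ S={G} → {G} (+0)
site 5, node CPQS: CQ={T} ∪ PS={G} → {G,T} (+1)
site 5, node IM: I={T} ∪ M={A} → {A,T} (+1)
site 5, node CIMPQS: CPQS={G,T} ∩ IM={A,T} → {T} (+0)
site 6, node CQ: C={G} ∪ Q={C} → {C,G} (+1)
site 6, node PS: P={C} ∪ S={T} → {C,T} (+1)
site 6, node CPQS: CQ={C,G} ∩ PS={C,T} → {C} (+0)
site 6, node IM: I={G} ∩ M={G} → {G} (+0)
site 6, node CIMPQS: CPQS={C} ∪ IM={G} → {C,G} (+1)
site 7, node CQ: C={T} ∩ Q={T} → {T} (+0)
site 7, node PS: P={T} ∪ S={G} → {G,T} (+1)
site 7, node CPQS: CQ={T} ∩ PS={G,T} → {T} (+0)
site 7, node IM: I={G} ∩ M={G} → {G} (+0)
site 7, node CIMPQS: CPQS={T} ∪ IM={G} → {G,T} (+1)
per-site changes: [4, 1, 3, 3, 3, 2, 3, 2]; total = 21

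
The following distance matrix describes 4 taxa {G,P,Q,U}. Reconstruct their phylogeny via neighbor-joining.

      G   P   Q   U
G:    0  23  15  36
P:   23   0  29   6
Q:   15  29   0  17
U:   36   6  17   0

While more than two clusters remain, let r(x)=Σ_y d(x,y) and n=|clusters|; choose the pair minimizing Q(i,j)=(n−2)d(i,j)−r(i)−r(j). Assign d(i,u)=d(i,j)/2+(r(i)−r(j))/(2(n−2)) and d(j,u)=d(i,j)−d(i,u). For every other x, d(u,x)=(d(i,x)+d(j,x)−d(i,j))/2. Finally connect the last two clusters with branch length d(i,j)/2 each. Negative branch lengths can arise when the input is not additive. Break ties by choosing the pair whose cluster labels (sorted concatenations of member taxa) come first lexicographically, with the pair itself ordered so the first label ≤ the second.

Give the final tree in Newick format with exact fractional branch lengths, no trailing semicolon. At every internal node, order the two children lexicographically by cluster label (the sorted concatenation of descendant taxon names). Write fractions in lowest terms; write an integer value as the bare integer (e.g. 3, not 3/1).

(((G:43/4,Q:17/4):63/4,P:11/4):13/8,U:13/8)

iteration 1: select G,Q (d=15, Q=-105); attach at lengths (43/4, 17/4); label the merged cluster GQ
  updated: d(GQ,P)=37/2, d(GQ,U)=19
iteration 2: select GQ,P (d=37/2, Q=-87/2); attach at lengths (63/4, 11/4); label the merged cluster GPQ
  updated: d(GPQ,U)=13/4
iteration 3: select GPQ,U (d=13/4); attach at lengths (13/8, 13/8); label the merged cluster GPQU
final tree: (((G:43/4,Q:17/4):63/4,P:11/4):13/8,U:13/8)
total length: 147/4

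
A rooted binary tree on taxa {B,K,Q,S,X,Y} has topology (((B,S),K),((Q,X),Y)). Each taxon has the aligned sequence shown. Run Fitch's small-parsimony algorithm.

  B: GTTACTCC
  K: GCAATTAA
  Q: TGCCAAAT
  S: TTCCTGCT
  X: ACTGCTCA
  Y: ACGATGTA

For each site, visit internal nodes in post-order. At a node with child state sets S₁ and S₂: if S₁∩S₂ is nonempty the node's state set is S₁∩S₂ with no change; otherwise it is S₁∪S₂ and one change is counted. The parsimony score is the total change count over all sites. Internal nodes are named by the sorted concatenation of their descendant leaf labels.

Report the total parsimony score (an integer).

24

[col 0] BS: children B:{G}, S:{T} ∪→ {G,T}; cost 1
[col 0] BKS: children BS:{G,T}, K:{G} ∩→ {G}; cost 0
[col 0] QX: children Q:{T}, X:{A} ∪→ {A,T}; cost 1
[col 0] QXY: children QX:{A,T}, Y:{A} ∩→ {A}; cost 0
[col 0] BKQSXY: children BKS:{G}, QXY:{A} ∪→ {A,G}; cost 1
[col 1] BS: children B:{T}, S:{T} ∩→ {T}; cost 0
[col 1] BKS: children BS:{T}, K:{C} ∪→ {C,T}; cost 1
[col 1] QX: children Q:{G}, X:{C} ∪→ {C,G}; cost 1
[col 1] QXY: children QX:{C,G}, Y:{C} ∩→ {C}; cost 0
[col 1] BKQSXY: children BKS:{C,T}, QXY:{C} ∩→ {C}; cost 0
[col 2] BS: children B:{T}, S:{C} ∪→ {C,T}; cost 1
[col 2] BKS: children BS:{C,T}, K:{A} ∪→ {A,C,T}; cost 1
[col 2] QX: children Q:{C}, X:{T} ∪→ {C,T}; cost 1
[col 2] QXY: children QX:{C,T}, Y:{G} ∪→ {C,G,T}; cost 1
[col 2] BKQSXY: children BKS:{A,C,T}, QXY:{C,G,T} ∩→ {C,T}; cost 0
[col 3] BS: children B:{A}, S:{C} ∪→ {A,C}; cost 1
[col 3] BKS: children BS:{A,C}, K:{A} ∩→ {A}; cost 0
[col 3] QX: children Q:{C}, X:{G} ∪→ {C,G}; cost 1
[col 3] QXY: children QX:{C,G}, Y:{A} ∪→ {A,C,G}; cost 1
[col 3] BKQSXY: children BKS:{A}, QXY:{A,C,G} ∩→ {A}; cost 0
[col 4] BS: children B:{C}, S:{T} ∪→ {C,T}; cost 1
[col 4] BKS: children BS:{C,T}, K:{T} ∩→ {T}; cost 0
[col 4] QX: children Q:{A}, X:{C} ∪→ {A,C}; cost 1
[col 4] QXY: children QX:{A,C}, Y:{T} ∪→ {A,C,T}; cost 1
[col 4] BKQSXY: children BKS:{T}, QXY:{A,C,T} ∩→ {T}; cost 0
[col 5] BS: children B:{T}, S:{G} ∪→ {G,T}; cost 1
[col 5] BKS: children BS:{G,T}, K:{T} ∩→ {T}; cost 0
[col 5] QX: children Q:{A}, X:{T} ∪→ {A,T}; cost 1
[col 5] QXY: children QX:{A,T}, Y:{G} ∪→ {A,G,T}; cost 1
[col 5] BKQSXY: children BKS:{T}, QXY:{A,G,T} ∩→ {T}; cost 0
[col 6] BS: children B:{C}, S:{C} ∩→ {C}; cost 0
[col 6] BKS: children BS:{C}, K:{A} ∪→ {A,C}; cost 1
[col 6] QX: children Q:{A}, X:{C} ∪→ {A,C}; cost 1
[col 6] QXY: children QX:{A,C}, Y:{T} ∪→ {A,C,T}; cost 1
[col 6] BKQSXY: children BKS:{A,C}, QXY:{A,C,T} ∩→ {A,C}; cost 0
[col 7] BS: children B:{C}, S:{T} ∪→ {C,T}; cost 1
[col 7] BKS: children BS:{C,T}, K:{A} ∪→ {A,C,T}; cost 1
[col 7] QX: children Q:{T}, X:{A} ∪→ {A,T}; cost 1
[col 7] QXY: children QX:{A,T}, Y:{A} ∩→ {A}; cost 0
[col 7] BKQSXY: children BKS:{A,C,T}, QXY:{A} ∩→ {A}; cost 0
per-site changes: [3, 2, 4, 3, 3, 3, 3, 3]; total = 24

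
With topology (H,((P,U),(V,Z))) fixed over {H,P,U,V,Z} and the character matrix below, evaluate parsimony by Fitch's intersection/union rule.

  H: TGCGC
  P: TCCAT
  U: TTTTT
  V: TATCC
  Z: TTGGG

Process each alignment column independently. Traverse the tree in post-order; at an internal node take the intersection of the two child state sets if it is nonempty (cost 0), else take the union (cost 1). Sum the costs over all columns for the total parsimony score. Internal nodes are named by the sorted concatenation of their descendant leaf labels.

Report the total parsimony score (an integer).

PU@0: {T} ∩ {T} = {T} (intersection, +0)
VZ@0: {T} ∩ {T} = {T} (intersection, +0)
PUVZ@0: {T} ∩ {T} = {T} (intersection, +0)
HPUVZ@0: {T} ∩ {T} = {T} (intersection, +0)
PU@1: {C} ∪ {T} = {C,T} (union, +1)
VZ@1: {A} ∪ {T} = {A,T} (union, +1)
PUVZ@1: {C,T} ∩ {A,T} = {T} (intersection, +0)
HPUVZ@1: {G} ∪ {T} = {G,T} (union, +1)
PU@2: {C} ∪ {T} = {C,T} (union, +1)
VZ@2: {T} ∪ {G} = {G,T} (union, +1)
PUVZ@2: {C,T} ∩ {G,T} = {T} (intersection, +0)
HPUVZ@2: {C} ∪ {T} = {C,T} (union, +1)
PU@3: {A} ∪ {T} = {A,T} (union, +1)
VZ@3: {C} ∪ {G} = {C,G} (union, +1)
PUVZ@3: {A,T} ∪ {C,G} = {A,C,G,T} (union, +1)
HPUVZ@3: {G} ∩ {A,C,G,T} = {G} (intersection, +0)
PU@4: {T} ∩ {T} = {T} (intersection, +0)
VZ@4: {C} ∪ {G} = {C,G} (union, +1)
PUVZ@4: {T} ∪ {C,G} = {C,G,T} (union, +1)
HPUVZ@4: {C} ∩ {C,G,T} = {C} (intersection, +0)
per-site changes: [0, 3, 3, 3, 2]; total = 11

11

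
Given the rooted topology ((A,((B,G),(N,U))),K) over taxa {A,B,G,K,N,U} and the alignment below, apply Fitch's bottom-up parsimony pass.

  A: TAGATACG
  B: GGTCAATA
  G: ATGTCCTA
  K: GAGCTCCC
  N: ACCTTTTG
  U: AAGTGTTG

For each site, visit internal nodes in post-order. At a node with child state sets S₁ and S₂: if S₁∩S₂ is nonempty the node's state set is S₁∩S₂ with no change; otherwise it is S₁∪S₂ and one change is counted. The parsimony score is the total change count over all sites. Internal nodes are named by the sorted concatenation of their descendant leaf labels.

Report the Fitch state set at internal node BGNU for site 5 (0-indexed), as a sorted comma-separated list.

BG@0: {G} ∪ {A} = {A,G} (union, +1)
NU@0: {A} ∩ {A} = {A} (intersection, +0)
BGNU@0: {A,G} ∩ {A} = {A} (intersection, +0)
ABGNU@0: {T} ∪ {A} = {A,T} (union, +1)
ABGKNU@0: {A,T} ∪ {G} = {A,G,T} (union, +1)
BG@1: {G} ∪ {T} = {G,T} (union, +1)
NU@1: {C} ∪ {A} = {A,C} (union, +1)
BGNU@1: {G,T} ∪ {A,C} = {A,C,G,T} (union, +1)
ABGNU@1: {A} ∩ {A,C,G,T} = {A} (intersection, +0)
ABGKNU@1: {A} ∩ {A} = {A} (intersection, +0)
BG@2: {T} ∪ {G} = {G,T} (union, +1)
NU@2: {C} ∪ {G} = {C,G} (union, +1)
BGNU@2: {G,T} ∩ {C,G} = {G} (intersection, +0)
ABGNU@2: {G} ∩ {G} = {G} (intersection, +0)
ABGKNU@2: {G} ∩ {G} = {G} (intersection, +0)
BG@3: {C} ∪ {T} = {C,T} (union, +1)
NU@3: {T} ∩ {T} = {T} (intersection, +0)
BGNU@3: {C,T} ∩ {T} = {T} (intersection, +0)
ABGNU@3: {A} ∪ {T} = {A,T} (union, +1)
ABGKNU@3: {A,T} ∪ {C} = {A,C,T} (union, +1)
BG@4: {A} ∪ {C} = {A,C} (union, +1)
NU@4: {T} ∪ {G} = {G,T} (union, +1)
BGNU@4: {A,C} ∪ {G,T} = {A,C,G,T} (union, +1)
ABGNU@4: {T} ∩ {A,C,G,T} = {T} (intersection, +0)
ABGKNU@4: {T} ∩ {T} = {T} (intersection, +0)
BG@5: {A} ∪ {C} = {A,C} (union, +1)
NU@5: {T} ∩ {T} = {T} (intersection, +0)
BGNU@5: {A,C} ∪ {T} = {A,C,T} (union, +1)
ABGNU@5: {A} ∩ {A,C,T} = {A} (intersection, +0)
ABGKNU@5: {A} ∪ {C} = {A,C} (union, +1)
BG@6: {T} ∩ {T} = {T} (intersection, +0)
NU@6: {T} ∩ {T} = {T} (intersection, +0)
BGNU@6: {T} ∩ {T} = {T} (intersection, +0)
ABGNU@6: {C} ∪ {T} = {C,T} (union, +1)
ABGKNU@6: {C,T} ∩ {C} = {C} (intersection, +0)
BG@7: {A} ∩ {A} = {A} (intersection, +0)
NU@7: {G} ∩ {G} = {G} (intersection, +0)
BGNU@7: {A} ∪ {G} = {A,G} (union, +1)
ABGNU@7: {G} ∩ {A,G} = {G} (intersection, +0)
ABGKNU@7: {G} ∪ {C} = {C,G} (union, +1)
per-site changes: [3, 3, 2, 3, 3, 3, 1, 2]; total = 20

A,C,T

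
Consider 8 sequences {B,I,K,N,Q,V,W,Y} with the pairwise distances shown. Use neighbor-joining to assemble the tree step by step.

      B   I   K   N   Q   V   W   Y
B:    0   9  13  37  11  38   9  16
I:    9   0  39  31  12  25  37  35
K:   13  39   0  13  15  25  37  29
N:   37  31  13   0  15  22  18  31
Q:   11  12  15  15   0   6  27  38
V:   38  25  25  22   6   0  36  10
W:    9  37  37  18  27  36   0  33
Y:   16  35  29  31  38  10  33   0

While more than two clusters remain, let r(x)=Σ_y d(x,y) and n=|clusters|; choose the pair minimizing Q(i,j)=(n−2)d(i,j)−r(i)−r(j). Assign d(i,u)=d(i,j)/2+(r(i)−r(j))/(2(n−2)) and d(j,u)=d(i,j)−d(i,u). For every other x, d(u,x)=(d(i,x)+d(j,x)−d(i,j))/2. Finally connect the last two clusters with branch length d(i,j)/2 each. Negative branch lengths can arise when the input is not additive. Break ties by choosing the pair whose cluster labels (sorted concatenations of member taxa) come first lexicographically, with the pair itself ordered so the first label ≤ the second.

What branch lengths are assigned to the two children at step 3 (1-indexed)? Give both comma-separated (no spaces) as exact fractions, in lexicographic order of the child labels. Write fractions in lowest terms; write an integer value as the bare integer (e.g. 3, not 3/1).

1. join V+Y (d=10, Q=-294) ⇒ VY; edges |V|=5/2, |Y|=15/2
  updated: d(B,VY)=22, d(I,VY)=25, d(K,VY)=22, d(N,VY)=43/2, d(Q,VY)=17, d(VY,W)=59/2
2. join B+W (d=9, Q=-427/2) ⇒ BW; edges |B|=-23/20, |W|=203/20
  updated: d(BW,I)=37/2, d(BW,K)=41/2, d(BW,N)=23, d(BW,Q)=29/2, d(BW,VY)=85/4
3. join K+N (d=13, Q=-161) ⇒ KN; edges |K|=29/4, |N|=23/4
  updated: d(BW,KN)=61/4, d(I,KN)=57/2, d(KN,Q)=17/2, d(KN,VY)=61/4
4. join KN+VY (d=61/4, Q=-401/4) ⇒ KNVY; edges |KN|=139/24, |VY|=227/24
  updated: d(BW,KNVY)=85/8, d(I,KNVY)=153/8, d(KNVY,Q)=41/8
5. join BW+KNVY (d=85/8, Q=-229/4) ⇒ BKNVWY; edges |BW|=15/2, |KNVY|=25/8
  updated: d(BKNVWY,I)=27/2, d(BKNVWY,Q)=9/2
6. join BKNVWY+I (d=27/2, Q=-30) ⇒ BIKNVWY; edges |BKNVWY|=3, |I|=21/2
  updated: d(BIKNVWY,Q)=3/2
7. join BIKNVWY+Q (d=3/2) ⇒ BIKNQVWY; edges |BIKNVWY|=3/4, |Q|=3/4
final tree: ((((B:-23/20,W:203/20):15/2,((K:29/4,N:23/4):139/24,(V:5/2,Y:15/2):227/24):25/8):3,I:21/2):3/4,Q:3/4)
total length: 583/8

29/4,23/4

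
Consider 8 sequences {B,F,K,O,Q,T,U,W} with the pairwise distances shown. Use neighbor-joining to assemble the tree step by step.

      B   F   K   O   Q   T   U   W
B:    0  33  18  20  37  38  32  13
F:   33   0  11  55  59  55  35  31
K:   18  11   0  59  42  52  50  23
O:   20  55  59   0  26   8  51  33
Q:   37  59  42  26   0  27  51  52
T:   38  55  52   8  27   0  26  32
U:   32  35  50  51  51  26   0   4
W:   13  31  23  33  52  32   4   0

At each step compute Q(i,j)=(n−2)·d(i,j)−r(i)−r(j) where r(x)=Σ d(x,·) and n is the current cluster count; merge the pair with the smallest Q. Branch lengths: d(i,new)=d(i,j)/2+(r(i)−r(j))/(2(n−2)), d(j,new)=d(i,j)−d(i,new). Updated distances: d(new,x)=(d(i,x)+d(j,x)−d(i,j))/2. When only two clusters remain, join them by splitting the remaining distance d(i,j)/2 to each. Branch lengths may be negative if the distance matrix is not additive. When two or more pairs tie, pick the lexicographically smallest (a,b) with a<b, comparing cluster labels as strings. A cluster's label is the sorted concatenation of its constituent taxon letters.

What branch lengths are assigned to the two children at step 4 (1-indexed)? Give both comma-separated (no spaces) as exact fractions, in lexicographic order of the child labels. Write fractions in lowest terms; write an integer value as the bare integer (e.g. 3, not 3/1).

145/24,395/24

iteration 1: select F,K (d=11, Q=-468); attach at lengths (15/2, 7/2); label the merged cluster FK
  updated: d(B,FK)=20, d(FK,O)=103/2, d(FK,Q)=45, d(FK,T)=48, d(FK,U)=37, d(FK,W)=43/2
iteration 2: select U,W (d=4, Q=-673/2); attach at lengths (131/20, -51/20); label the merged cluster UW
  updated: d(B,UW)=41/2, d(FK,UW)=109/4, d(O,UW)=40, d(Q,UW)=99/2, d(T,UW)=27
iteration 3: select O,T (d=8, Q=-523/2); attach at lengths (59/16, 69/16); label the merged cluster OT
  updated: d(B,OT)=25, d(FK,OT)=183/4, d(OT,Q)=45/2, d(OT,UW)=59/2
iteration 4: select OT,Q (d=45/2, Q=-837/4); attach at lengths (145/24, 395/24); label the merged cluster OQT
  updated: d(B,OQT)=79/4, d(FK,OQT)=273/8, d(OQT,UW)=113/4
iteration 5: select B,OQT (d=79/4, Q=-823/8); attach at lengths (141/32, 491/32); label the merged cluster BOQT
  updated: d(BOQT,FK)=275/16, d(BOQT,UW)=29/2
iteration 6: select BOQT,FK (d=275/16, Q=-943/16); attach at lengths (71/32, 479/32); label the merged cluster BFKOQT
  updated: d(BFKOQT,UW)=393/32
iteration 7: select BFKOQT,UW (d=393/32); attach at lengths (393/64, 393/64); label the merged cluster BFKOQTUW
final tree: (((B:141/32,((O:59/16,T:69/16):145/24,Q:395/24):491/32):71/32,(F:15/2,K:7/2):479/32):393/64,(U:131/20,W:-51/20):393/64)
total length: 3031/32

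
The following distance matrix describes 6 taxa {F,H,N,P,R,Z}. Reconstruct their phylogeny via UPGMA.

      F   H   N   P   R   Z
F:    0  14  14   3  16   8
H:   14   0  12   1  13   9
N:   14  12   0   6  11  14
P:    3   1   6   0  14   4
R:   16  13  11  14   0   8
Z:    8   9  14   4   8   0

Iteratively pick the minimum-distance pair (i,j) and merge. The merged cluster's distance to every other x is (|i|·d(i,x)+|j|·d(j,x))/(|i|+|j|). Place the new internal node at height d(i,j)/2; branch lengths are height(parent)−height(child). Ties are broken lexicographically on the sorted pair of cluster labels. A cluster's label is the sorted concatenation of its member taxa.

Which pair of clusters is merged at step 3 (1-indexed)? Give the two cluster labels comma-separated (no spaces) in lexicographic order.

F,HPZ

iteration 1: select H,P (d=1); attach at lengths (1/2, 1/2); label the merged cluster HP
  updated: d(F,HP)=17/2, d(HP,N)=9, d(HP,R)=27/2, d(HP,Z)=13/2
iteration 2: select HP,Z (d=13/2); attach at lengths (11/4, 13/4); label the merged cluster HPZ
  updated: d(F,HPZ)=25/3, d(HPZ,N)=32/3, d(HPZ,R)=35/3
iteration 3: select F,HPZ (d=25/3); attach at lengths (25/6, 11/12); label the merged cluster FHPZ
  updated: d(FHPZ,N)=23/2, d(FHPZ,R)=51/4
iteration 4: select N,R (d=11); attach at lengths (11/2, 11/2); label the merged cluster NR
  updated: d(FHPZ,NR)=97/8
iteration 5: select FHPZ,NR (d=97/8); attach at lengths (91/48, 9/16); label the merged cluster FHNPRZ
final tree: ((F:25/6,((H:1/2,P:1/2):11/4,Z:13/4):11/12):91/48,(N:11/2,R:11/2):9/16)
total length: 613/24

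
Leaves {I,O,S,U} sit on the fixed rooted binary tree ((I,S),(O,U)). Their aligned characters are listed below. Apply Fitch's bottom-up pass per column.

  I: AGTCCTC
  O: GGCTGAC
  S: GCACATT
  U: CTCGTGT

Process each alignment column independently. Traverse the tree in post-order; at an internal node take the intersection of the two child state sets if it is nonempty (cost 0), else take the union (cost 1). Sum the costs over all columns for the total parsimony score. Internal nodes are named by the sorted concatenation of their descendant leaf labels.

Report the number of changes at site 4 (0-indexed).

IS@0: {A} ∪ {G} = {A,G} (union, +1)
OU@0: {G} ∪ {C} = {C,G} (union, +1)
IOSU@0: {A,G} ∩ {C,G} = {G} (intersection, +0)
IS@1: {G} ∪ {C} = {C,G} (union, +1)
OU@1: {G} ∪ {T} = {G,T} (union, +1)
IOSU@1: {C,G} ∩ {G,T} = {G} (intersection, +0)
IS@2: {T} ∪ {A} = {A,T} (union, +1)
OU@2: {C} ∩ {C} = {C} (intersection, +0)
IOSU@2: {A,T} ∪ {C} = {A,C,T} (union, +1)
IS@3: {C} ∩ {C} = {C} (intersection, +0)
OU@3: {T} ∪ {G} = {G,T} (union, +1)
IOSU@3: {C} ∪ {G,T} = {C,G,T} (union, +1)
IS@4: {C} ∪ {A} = {A,C} (union, +1)
OU@4: {G} ∪ {T} = {G,T} (union, +1)
IOSU@4: {A,C} ∪ {G,T} = {A,C,G,T} (union, +1)
IS@5: {T} ∩ {T} = {T} (intersection, +0)
OU@5: {A} ∪ {G} = {A,G} (union, +1)
IOSU@5: {T} ∪ {A,G} = {A,G,T} (union, +1)
IS@6: {C} ∪ {T} = {C,T} (union, +1)
OU@6: {C} ∪ {T} = {C,T} (union, +1)
IOSU@6: {C,T} ∩ {C,T} = {C,T} (intersection, +0)
per-site changes: [2, 2, 2, 2, 3, 2, 2]; total = 15

3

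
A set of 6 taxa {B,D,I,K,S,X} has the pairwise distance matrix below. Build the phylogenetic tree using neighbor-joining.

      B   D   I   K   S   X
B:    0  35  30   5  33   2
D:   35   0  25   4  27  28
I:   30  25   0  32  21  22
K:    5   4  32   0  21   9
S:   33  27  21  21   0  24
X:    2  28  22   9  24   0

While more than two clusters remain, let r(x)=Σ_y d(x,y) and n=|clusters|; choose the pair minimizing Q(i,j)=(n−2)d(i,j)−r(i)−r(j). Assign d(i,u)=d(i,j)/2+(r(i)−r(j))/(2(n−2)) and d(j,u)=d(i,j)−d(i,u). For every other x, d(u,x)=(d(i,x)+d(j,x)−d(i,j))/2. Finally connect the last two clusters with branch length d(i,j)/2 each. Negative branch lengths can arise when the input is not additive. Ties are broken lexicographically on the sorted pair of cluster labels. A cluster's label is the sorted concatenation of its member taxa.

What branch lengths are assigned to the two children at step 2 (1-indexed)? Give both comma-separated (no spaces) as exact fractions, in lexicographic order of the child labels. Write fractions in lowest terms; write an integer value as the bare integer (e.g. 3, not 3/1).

71/12,-23/12

step 1: merge (B,X) at d=2, Q=-182; branch lengths B→7/2, X→-3/2; new cluster BX
  updated: d(BX,D)=61/2, d(BX,I)=25, d(BX,K)=6, d(BX,S)=55/2
step 2: merge (D,K) at d=4, Q=-275/2; branch lengths D→71/12, K→-23/12; new cluster DK
  updated: d(BX,DK)=65/4, d(DK,I)=53/2, d(DK,S)=22
step 3: merge (BX,DK) at d=65/4, Q=-101; branch lengths BX→73/8, DK→57/8; new cluster BDKX
  updated: d(BDKX,I)=141/8, d(BDKX,S)=133/8
step 4: merge (BDKX,I) at d=141/8, Q=-221/4; branch lengths BDKX→53/8, I→11; new cluster BDIKX
  updated: d(BDIKX,S)=10
step 5: merge (BDIKX,S) at d=10; branch lengths BDIKX→5, S→5; new cluster BDIKSX
final tree: ((((B:7/2,X:-3/2):73/8,(D:71/12,K:-23/12):57/8):53/8,I:11):5,S:5)
total length: 399/8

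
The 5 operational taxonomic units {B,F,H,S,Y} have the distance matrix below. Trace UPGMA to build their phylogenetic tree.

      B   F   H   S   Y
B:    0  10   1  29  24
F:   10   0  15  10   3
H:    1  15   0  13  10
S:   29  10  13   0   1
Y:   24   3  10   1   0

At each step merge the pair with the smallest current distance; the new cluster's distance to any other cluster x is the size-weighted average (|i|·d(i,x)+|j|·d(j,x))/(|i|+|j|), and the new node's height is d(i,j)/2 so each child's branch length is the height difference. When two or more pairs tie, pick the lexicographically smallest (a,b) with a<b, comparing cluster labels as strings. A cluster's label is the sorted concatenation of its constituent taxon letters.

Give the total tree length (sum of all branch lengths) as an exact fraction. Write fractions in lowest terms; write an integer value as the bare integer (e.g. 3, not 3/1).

253/12

1. join B+H (d=1) ⇒ BH; edges |B|=1/2, |H|=1/2
  updated: d(BH,F)=25/2, d(BH,S)=21, d(BH,Y)=17
2. join S+Y (d=1) ⇒ SY; edges |S|=1/2, |Y|=1/2
  updated: d(BH,SY)=19, d(F,SY)=13/2
3. join F+SY (d=13/2) ⇒ FSY; edges |F|=13/4, |SY|=11/4
  updated: d(BH,FSY)=101/6
4. join BH+FSY (d=101/6) ⇒ BFHSY; edges |BH|=95/12, |FSY|=31/6
final tree: ((B:1/2,H:1/2):95/12,(F:13/4,(S:1/2,Y:1/2):11/4):31/6)
total length: 253/12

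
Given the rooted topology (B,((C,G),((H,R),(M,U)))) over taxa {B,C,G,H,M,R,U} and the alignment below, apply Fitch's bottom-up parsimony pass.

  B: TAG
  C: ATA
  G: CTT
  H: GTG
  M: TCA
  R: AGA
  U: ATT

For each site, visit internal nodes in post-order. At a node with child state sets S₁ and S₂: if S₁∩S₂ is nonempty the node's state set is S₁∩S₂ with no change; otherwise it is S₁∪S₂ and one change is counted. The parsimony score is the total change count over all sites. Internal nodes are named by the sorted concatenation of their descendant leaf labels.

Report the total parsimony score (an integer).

11

CG@0: {A} ∪ {C} = {A,C} (union, +1)
HR@0: {G} ∪ {A} = {A,G} (union, +1)
MU@0: {T} ∪ {A} = {A,T} (union, +1)
HMRU@0: {A,G} ∩ {A,T} = {A} (intersection, +0)
CGHMRU@0: {A,C} ∩ {A} = {A} (intersection, +0)
BCGHMRU@0: {T} ∪ {A} = {A,T} (union, +1)
CG@1: {T} ∩ {T} = {T} (intersection, +0)
HR@1: {T} ∪ {G} = {G,T} (union, +1)
MU@1: {C} ∪ {T} = {C,T} (union, +1)
HMRU@1: {G,T} ∩ {C,T} = {T} (intersection, +0)
CGHMRU@1: {T} ∩ {T} = {T} (intersection, +0)
BCGHMRU@1: {A} ∪ {T} = {A,T} (union, +1)
CG@2: {A} ∪ {T} = {A,T} (union, +1)
HR@2: {G} ∪ {A} = {A,G} (union, +1)
MU@2: {A} ∪ {T} = {A,T} (union, +1)
HMRU@2: {A,G} ∩ {A,T} = {A} (intersection, +0)
CGHMRU@2: {A,T} ∩ {A} = {A} (intersection, +0)
BCGHMRU@2: {G} ∪ {A} = {A,G} (union, +1)
per-site changes: [4, 3, 4]; total = 11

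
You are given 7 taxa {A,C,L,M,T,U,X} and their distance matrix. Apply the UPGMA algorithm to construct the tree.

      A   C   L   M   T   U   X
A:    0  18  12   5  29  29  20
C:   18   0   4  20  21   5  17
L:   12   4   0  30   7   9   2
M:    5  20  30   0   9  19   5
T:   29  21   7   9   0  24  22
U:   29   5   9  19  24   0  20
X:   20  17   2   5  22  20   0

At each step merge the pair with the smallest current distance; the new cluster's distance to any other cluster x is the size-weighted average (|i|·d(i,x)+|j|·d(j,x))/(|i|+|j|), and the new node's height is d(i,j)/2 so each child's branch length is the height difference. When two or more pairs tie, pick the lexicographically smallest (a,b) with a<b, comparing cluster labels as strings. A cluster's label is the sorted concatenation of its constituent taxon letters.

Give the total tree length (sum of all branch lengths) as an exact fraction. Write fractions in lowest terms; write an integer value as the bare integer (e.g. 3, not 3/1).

iteration 1: select L,X (d=2); attach at lengths (1, 1); label the merged cluster LX
  updated: d(A,LX)=16, d(C,LX)=21/2, d(LX,M)=35/2, d(LX,T)=29/2, d(LX,U)=29/2
iteration 2: select A,M (d=5); attach at lengths (5/2, 5/2); label the merged cluster AM
  updated: d(AM,C)=19, d(AM,LX)=67/4, d(AM,T)=19, d(AM,U)=24
iteration 3: select C,U (d=5); attach at lengths (5/2, 5/2); label the merged cluster CU
  updated: d(AM,CU)=43/2, d(CU,LX)=25/2, d(CU,T)=45/2
iteration 4: select CU,LX (d=25/2); attach at lengths (15/4, 21/4); label the merged cluster CLUX
  updated: d(AM,CLUX)=153/8, d(CLUX,T)=37/2
iteration 5: select CLUX,T (d=37/2); attach at lengths (3, 37/4); label the merged cluster CLTUX
  updated: d(AM,CLTUX)=191/10
iteration 6: select AM,CLTUX (d=191/10); attach at lengths (141/20, 3/10); label the merged cluster ACLMTUX
final tree: ((A:5/2,M:5/2):141/20,(((C:5/2,U:5/2):15/4,(L:1,X:1):21/4):3,T:37/4):3/10)
total length: 203/5

203/5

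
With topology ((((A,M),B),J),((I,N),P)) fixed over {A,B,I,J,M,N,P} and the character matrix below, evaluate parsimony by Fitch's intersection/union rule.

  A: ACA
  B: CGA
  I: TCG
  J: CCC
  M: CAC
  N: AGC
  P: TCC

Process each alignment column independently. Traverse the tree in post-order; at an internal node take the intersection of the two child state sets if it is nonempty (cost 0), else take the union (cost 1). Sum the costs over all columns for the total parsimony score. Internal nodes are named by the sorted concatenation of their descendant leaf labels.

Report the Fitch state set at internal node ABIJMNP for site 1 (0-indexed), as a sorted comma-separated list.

AM@0: {A} ∪ {C} = {A,C} (union, +1)
ABM@0: {A,C} ∩ {C} = {C} (intersection, +0)
ABJM@0: {C} ∩ {C} = {C} (intersection, +0)
IN@0: {T} ∪ {A} = {A,T} (union, +1)
INP@0: {A,T} ∩ {T} = {T} (intersection, +0)
ABIJMNP@0: {C} ∪ {T} = {C,T} (union, +1)
AM@1: {C} ∪ {A} = {A,C} (union, +1)
ABM@1: {A,C} ∪ {G} = {A,C,G} (union, +1)
ABJM@1: {A,C,G} ∩ {C} = {C} (intersection, +0)
IN@1: {C} ∪ {G} = {C,G} (union, +1)
INP@1: {C,G} ∩ {C} = {C} (intersection, +0)
ABIJMNP@1: {C} ∩ {C} = {C} (intersection, +0)
AM@2: {A} ∪ {C} = {A,C} (union, +1)
ABM@2: {A,C} ∩ {A} = {A} (intersection, +0)
ABJM@2: {A} ∪ {C} = {A,C} (union, +1)
IN@2: {G} ∪ {C} = {C,G} (union, +1)
INP@2: {C,G} ∩ {C} = {C} (intersection, +0)
ABIJMNP@2: {A,C} ∩ {C} = {C} (intersection, +0)
per-site changes: [3, 3, 3]; total = 9

C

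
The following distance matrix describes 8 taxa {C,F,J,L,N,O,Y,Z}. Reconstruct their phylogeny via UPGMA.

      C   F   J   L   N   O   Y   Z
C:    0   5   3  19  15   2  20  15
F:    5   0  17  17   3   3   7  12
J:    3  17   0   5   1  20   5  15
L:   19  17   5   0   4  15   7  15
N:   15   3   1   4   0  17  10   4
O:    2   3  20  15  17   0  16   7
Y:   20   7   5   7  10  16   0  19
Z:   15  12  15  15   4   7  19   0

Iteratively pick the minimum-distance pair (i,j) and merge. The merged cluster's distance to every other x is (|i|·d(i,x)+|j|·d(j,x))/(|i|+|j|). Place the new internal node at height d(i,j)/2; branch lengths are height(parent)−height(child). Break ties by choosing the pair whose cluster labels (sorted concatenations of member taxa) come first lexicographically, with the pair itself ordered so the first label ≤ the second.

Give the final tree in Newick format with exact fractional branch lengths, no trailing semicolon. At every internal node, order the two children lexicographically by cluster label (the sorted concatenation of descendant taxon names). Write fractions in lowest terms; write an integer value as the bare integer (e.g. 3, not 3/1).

iteration 1: select J,N (d=1); attach at lengths (1/2, 1/2); label the merged cluster JN
  updated: d(C,JN)=9, d(F,JN)=10, d(JN,L)=9/2, d(JN,O)=37/2, d(JN,Y)=15/2, d(JN,Z)=19/2
iteration 2: select C,O (d=2); attach at lengths (1, 1); label the merged cluster CO
  updated: d(CO,F)=4, d(CO,JN)=55/4, d(CO,L)=17, d(CO,Y)=18, d(CO,Z)=11
iteration 3: select CO,F (d=4); attach at lengths (1, 2); label the merged cluster CFO
  updated: d(CFO,JN)=25/2, d(CFO,L)=17, d(CFO,Y)=43/3, d(CFO,Z)=34/3
iteration 4: select JN,L (d=9/2); attach at lengths (7/4, 9/4); label the merged cluster JLN
  updated: d(CFO,JLN)=14, d(JLN,Y)=22/3, d(JLN,Z)=34/3
iteration 5: select JLN,Y (d=22/3); attach at lengths (17/12, 11/3); label the merged cluster JLNY
  updated: d(CFO,JLNY)=169/12, d(JLNY,Z)=53/4
iteration 6: select CFO,Z (d=34/3); attach at lengths (11/3, 17/3); label the merged cluster CFOZ
  updated: d(CFOZ,JLNY)=111/8
iteration 7: select CFOZ,JLNY (d=111/8); attach at lengths (61/48, 157/48); label the merged cluster CFJLNOYZ
final tree: ((((C:1,O:1):1,F:2):11/3,Z:17/3):61/48,(((J:1/2,N:1/2):7/4,L:9/4):17/12,Y:11/3):157/48)
total length: 695/24

((((C:1,O:1):1,F:2):11/3,Z:17/3):61/48,(((J:1/2,N:1/2):7/4,L:9/4):17/12,Y:11/3):157/48)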